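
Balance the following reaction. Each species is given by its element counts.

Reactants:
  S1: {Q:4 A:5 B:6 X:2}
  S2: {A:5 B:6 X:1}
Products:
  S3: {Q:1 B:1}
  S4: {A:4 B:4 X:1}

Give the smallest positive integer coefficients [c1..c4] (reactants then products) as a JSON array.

Q: 1·4+3·0 = 4 | 4·1+5·0 = 4
A: 1·5+3·5 = 20 | 4·0+5·4 = 20
B: 1·6+3·6 = 24 | 4·1+5·4 = 24
X: 1·2+3·1 = 5 | 4·0+5·1 = 5
gcd(1,3,4,5) = 1

Coefficients: [1, 3, 4, 5]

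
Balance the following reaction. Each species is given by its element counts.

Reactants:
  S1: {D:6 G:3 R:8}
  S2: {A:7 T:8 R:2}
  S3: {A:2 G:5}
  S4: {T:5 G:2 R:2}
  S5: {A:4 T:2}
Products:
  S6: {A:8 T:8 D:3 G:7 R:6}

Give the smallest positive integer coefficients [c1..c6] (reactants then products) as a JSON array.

Coefficients: [3, 2, 5, 4, 6, 6]

A: 3·0+2·7+5·2+4·0+6·4 = 48 | 6·8 = 48
T: 3·0+2·8+5·0+4·5+6·2 = 48 | 6·8 = 48
D: 3·6+2·0+5·0+4·0+6·0 = 18 | 6·3 = 18
G: 3·3+2·0+5·5+4·2+6·0 = 42 | 6·7 = 42
R: 3·8+2·2+5·0+4·2+6·0 = 36 | 6·6 = 36
gcd(3,2,5,4,6,6) = 1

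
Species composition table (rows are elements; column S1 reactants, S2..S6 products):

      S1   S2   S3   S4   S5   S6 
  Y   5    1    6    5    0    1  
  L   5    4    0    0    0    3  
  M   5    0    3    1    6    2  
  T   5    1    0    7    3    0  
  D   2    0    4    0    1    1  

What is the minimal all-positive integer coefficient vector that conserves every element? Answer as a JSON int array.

Coefficients: [6, 3, 1, 3, 2, 6]

Y: 6·5 = 30 | 3·1+1·6+3·5+2·0+6·1 = 30
L: 6·5 = 30 | 3·4+1·0+3·0+2·0+6·3 = 30
M: 6·5 = 30 | 3·0+1·3+3·1+2·6+6·2 = 30
T: 6·5 = 30 | 3·1+1·0+3·7+2·3+6·0 = 30
D: 6·2 = 12 | 3·0+1·4+3·0+2·1+6·1 = 12
gcd(6,3,1,3,2,6) = 1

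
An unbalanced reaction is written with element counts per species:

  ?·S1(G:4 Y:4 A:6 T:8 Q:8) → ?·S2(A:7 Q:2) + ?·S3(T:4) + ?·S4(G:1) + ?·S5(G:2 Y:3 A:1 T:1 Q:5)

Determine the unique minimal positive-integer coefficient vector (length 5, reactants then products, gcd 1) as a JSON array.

G: 3·4 = 12 | 2·0+5·0+4·1+4·2 = 12
Y: 3·4 = 12 | 2·0+5·0+4·0+4·3 = 12
A: 3·6 = 18 | 2·7+5·0+4·0+4·1 = 18
T: 3·8 = 24 | 2·0+5·4+4·0+4·1 = 24
Q: 3·8 = 24 | 2·2+5·0+4·0+4·5 = 24
gcd(3,2,5,4,4) = 1

Coefficients: [3, 2, 5, 4, 4]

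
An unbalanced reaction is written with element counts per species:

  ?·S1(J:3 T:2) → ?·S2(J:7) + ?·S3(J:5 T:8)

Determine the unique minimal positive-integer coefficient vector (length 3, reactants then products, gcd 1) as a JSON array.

J: 4·3 = 12 | 1·7+1·5 = 12
T: 4·2 = 8 | 1·0+1·8 = 8
gcd(4,1,1) = 1

Coefficients: [4, 1, 1]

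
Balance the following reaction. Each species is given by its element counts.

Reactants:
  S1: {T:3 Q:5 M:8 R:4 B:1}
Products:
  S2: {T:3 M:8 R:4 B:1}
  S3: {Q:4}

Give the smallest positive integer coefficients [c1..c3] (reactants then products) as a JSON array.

Coefficients: [4, 4, 5]

T: 4·3 = 12 | 4·3+5·0 = 12
Q: 4·5 = 20 | 4·0+5·4 = 20
M: 4·8 = 32 | 4·8+5·0 = 32
R: 4·4 = 16 | 4·4+5·0 = 16
B: 4·1 = 4 | 4·1+5·0 = 4
gcd(4,4,5) = 1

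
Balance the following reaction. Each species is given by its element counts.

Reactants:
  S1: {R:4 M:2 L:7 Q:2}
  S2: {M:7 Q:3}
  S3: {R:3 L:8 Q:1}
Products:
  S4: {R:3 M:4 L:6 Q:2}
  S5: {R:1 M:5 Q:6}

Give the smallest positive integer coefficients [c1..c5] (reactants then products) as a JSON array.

Coefficients: [4, 3, 1, 6, 1]

R: 4·4+3·0+1·3 = 19 | 6·3+1·1 = 19
M: 4·2+3·7+1·0 = 29 | 6·4+1·5 = 29
L: 4·7+3·0+1·8 = 36 | 6·6+1·0 = 36
Q: 4·2+3·3+1·1 = 18 | 6·2+1·6 = 18
gcd(4,3,1,6,1) = 1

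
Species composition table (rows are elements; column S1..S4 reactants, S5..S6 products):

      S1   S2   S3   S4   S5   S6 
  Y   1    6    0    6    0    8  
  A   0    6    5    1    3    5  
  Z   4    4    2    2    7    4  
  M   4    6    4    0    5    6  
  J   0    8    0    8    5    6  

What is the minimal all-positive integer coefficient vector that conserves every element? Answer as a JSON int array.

Y: 6·1+2·6+5·0+5·6 = 48 | 4·0+6·8 = 48
A: 6·0+2·6+5·5+5·1 = 42 | 4·3+6·5 = 42
Z: 6·4+2·4+5·2+5·2 = 52 | 4·7+6·4 = 52
M: 6·4+2·6+5·4+5·0 = 56 | 4·5+6·6 = 56
J: 6·0+2·8+5·0+5·8 = 56 | 4·5+6·6 = 56
gcd(6,2,5,5,4,6) = 1

Coefficients: [6, 2, 5, 5, 4, 6]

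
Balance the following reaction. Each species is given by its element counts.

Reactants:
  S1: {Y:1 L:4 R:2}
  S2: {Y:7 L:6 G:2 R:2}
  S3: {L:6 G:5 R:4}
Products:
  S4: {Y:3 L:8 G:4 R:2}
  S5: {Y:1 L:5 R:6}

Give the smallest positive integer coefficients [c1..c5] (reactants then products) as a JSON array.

Y: 4·1+1·7+2·0 = 11 | 3·3+2·1 = 11
L: 4·4+1·6+2·6 = 34 | 3·8+2·5 = 34
G: 4·0+1·2+2·5 = 12 | 3·4+2·0 = 12
R: 4·2+1·2+2·4 = 18 | 3·2+2·6 = 18
gcd(4,1,2,3,2) = 1

Coefficients: [4, 1, 2, 3, 2]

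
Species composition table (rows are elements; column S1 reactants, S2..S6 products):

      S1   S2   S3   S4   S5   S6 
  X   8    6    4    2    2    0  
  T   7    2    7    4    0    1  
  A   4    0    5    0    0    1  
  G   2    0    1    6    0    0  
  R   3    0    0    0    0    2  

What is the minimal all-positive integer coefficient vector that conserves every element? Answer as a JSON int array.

X: 4·8 = 32 | 2·6+2·4+1·2+5·2+6·0 = 32
T: 4·7 = 28 | 2·2+2·7+1·4+5·0+6·1 = 28
A: 4·4 = 16 | 2·0+2·5+1·0+5·0+6·1 = 16
G: 4·2 = 8 | 2·0+2·1+1·6+5·0+6·0 = 8
R: 4·3 = 12 | 2·0+2·0+1·0+5·0+6·2 = 12
gcd(4,2,2,1,5,6) = 1

Coefficients: [4, 2, 2, 1, 5, 6]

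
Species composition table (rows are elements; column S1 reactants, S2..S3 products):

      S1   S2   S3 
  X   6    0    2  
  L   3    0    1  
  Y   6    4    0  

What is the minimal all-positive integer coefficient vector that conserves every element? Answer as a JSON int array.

Coefficients: [2, 3, 6]

X: 2·6 = 12 | 3·0+6·2 = 12
L: 2·3 = 6 | 3·0+6·1 = 6
Y: 2·6 = 12 | 3·4+6·0 = 12
gcd(2,3,6) = 1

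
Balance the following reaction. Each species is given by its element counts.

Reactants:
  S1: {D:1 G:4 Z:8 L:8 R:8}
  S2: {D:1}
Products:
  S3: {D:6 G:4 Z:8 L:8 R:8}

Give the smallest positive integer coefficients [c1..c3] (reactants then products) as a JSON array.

D: 1·1+5·1 = 6 | 1·6 = 6
G: 1·4+5·0 = 4 | 1·4 = 4
Z: 1·8+5·0 = 8 | 1·8 = 8
L: 1·8+5·0 = 8 | 1·8 = 8
R: 1·8+5·0 = 8 | 1·8 = 8
gcd(1,5,1) = 1

Coefficients: [1, 5, 1]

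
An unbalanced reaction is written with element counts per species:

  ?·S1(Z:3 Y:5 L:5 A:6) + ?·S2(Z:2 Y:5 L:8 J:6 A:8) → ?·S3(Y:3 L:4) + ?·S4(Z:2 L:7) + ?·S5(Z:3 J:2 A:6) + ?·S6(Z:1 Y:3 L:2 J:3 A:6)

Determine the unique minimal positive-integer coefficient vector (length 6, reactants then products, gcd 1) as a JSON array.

Z: 3·3+3·2 = 15 | 6·0+1·2+3·3+4·1 = 15
Y: 3·5+3·5 = 30 | 6·3+1·0+3·0+4·3 = 30
L: 3·5+3·8 = 39 | 6·4+1·7+3·0+4·2 = 39
J: 3·0+3·6 = 18 | 6·0+1·0+3·2+4·3 = 18
A: 3·6+3·8 = 42 | 6·0+1·0+3·6+4·6 = 42
gcd(3,3,6,1,3,4) = 1

Coefficients: [3, 3, 6, 1, 3, 4]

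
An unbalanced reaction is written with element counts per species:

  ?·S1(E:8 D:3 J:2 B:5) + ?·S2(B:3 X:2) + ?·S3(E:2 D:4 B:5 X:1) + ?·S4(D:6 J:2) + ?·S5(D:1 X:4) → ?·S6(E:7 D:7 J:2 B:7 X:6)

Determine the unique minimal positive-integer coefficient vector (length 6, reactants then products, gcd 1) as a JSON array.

Coefficients: [3, 1, 2, 1, 5, 4]

E: 3·8+1·0+2·2+1·0+5·0 = 28 | 4·7 = 28
D: 3·3+1·0+2·4+1·6+5·1 = 28 | 4·7 = 28
J: 3·2+1·0+2·0+1·2+5·0 = 8 | 4·2 = 8
B: 3·5+1·3+2·5+1·0+5·0 = 28 | 4·7 = 28
X: 3·0+1·2+2·1+1·0+5·4 = 24 | 4·6 = 24
gcd(3,1,2,1,5,4) = 1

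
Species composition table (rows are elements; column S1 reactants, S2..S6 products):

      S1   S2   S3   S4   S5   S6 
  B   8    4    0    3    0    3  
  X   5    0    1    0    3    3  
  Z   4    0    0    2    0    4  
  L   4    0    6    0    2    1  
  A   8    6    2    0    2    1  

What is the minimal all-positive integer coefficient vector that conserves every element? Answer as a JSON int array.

Coefficients: [5, 4, 1, 6, 6, 2]

B: 5·8 = 40 | 4·4+1·0+6·3+6·0+2·3 = 40
X: 5·5 = 25 | 4·0+1·1+6·0+6·3+2·3 = 25
Z: 5·4 = 20 | 4·0+1·0+6·2+6·0+2·4 = 20
L: 5·4 = 20 | 4·0+1·6+6·0+6·2+2·1 = 20
A: 5·8 = 40 | 4·6+1·2+6·0+6·2+2·1 = 40
gcd(5,4,1,6,6,2) = 1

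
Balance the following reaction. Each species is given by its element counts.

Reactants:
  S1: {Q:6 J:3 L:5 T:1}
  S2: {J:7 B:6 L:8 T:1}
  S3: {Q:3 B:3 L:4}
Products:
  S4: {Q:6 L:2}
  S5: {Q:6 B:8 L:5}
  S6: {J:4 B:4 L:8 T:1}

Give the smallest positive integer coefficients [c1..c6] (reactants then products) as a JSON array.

Coefficients: [3, 1, 6, 5, 1, 4]

Q: 3·6+1·0+6·3 = 36 | 5·6+1·6+4·0 = 36
J: 3·3+1·7+6·0 = 16 | 5·0+1·0+4·4 = 16
B: 3·0+1·6+6·3 = 24 | 5·0+1·8+4·4 = 24
L: 3·5+1·8+6·4 = 47 | 5·2+1·5+4·8 = 47
T: 3·1+1·1+6·0 = 4 | 5·0+1·0+4·1 = 4
gcd(3,1,6,5,1,4) = 1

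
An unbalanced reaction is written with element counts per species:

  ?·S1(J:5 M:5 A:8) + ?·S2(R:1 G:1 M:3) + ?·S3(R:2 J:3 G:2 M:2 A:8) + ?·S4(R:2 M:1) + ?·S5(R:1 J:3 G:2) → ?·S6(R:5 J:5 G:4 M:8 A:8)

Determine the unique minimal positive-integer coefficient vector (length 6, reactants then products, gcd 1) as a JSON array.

R: 1·0+6·1+3·2+3·2+2·1 = 20 | 4·5 = 20
J: 1·5+6·0+3·3+3·0+2·3 = 20 | 4·5 = 20
G: 1·0+6·1+3·2+3·0+2·2 = 16 | 4·4 = 16
M: 1·5+6·3+3·2+3·1+2·0 = 32 | 4·8 = 32
A: 1·8+6·0+3·8+3·0+2·0 = 32 | 4·8 = 32
gcd(1,6,3,3,2,4) = 1

Coefficients: [1, 6, 3, 3, 2, 4]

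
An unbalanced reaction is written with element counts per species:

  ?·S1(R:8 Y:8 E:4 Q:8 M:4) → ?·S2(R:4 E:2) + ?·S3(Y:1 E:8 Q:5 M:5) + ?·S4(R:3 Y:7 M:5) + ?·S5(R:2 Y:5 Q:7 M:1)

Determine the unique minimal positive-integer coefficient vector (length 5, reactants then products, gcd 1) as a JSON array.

Coefficients: [5, 6, 1, 2, 5]

R: 5·8 = 40 | 6·4+1·0+2·3+5·2 = 40
Y: 5·8 = 40 | 6·0+1·1+2·7+5·5 = 40
E: 5·4 = 20 | 6·2+1·8+2·0+5·0 = 20
Q: 5·8 = 40 | 6·0+1·5+2·0+5·7 = 40
M: 5·4 = 20 | 6·0+1·5+2·5+5·1 = 20
gcd(5,6,1,2,5) = 1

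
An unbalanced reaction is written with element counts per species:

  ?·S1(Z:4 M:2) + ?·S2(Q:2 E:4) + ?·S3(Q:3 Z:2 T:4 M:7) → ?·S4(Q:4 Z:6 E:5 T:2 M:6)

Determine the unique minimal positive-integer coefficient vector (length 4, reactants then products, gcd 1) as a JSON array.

Coefficients: [5, 5, 2, 4]

Q: 5·0+5·2+2·3 = 16 | 4·4 = 16
Z: 5·4+5·0+2·2 = 24 | 4·6 = 24
E: 5·0+5·4+2·0 = 20 | 4·5 = 20
T: 5·0+5·0+2·4 = 8 | 4·2 = 8
M: 5·2+5·0+2·7 = 24 | 4·6 = 24
gcd(5,5,2,4) = 1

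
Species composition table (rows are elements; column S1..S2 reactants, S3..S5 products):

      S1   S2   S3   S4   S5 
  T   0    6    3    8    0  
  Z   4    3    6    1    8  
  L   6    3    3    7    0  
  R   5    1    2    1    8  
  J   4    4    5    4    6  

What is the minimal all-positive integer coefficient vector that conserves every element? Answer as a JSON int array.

Coefficients: [2, 5, 2, 3, 1]

T: 2·0+5·6 = 30 | 2·3+3·8+1·0 = 30
Z: 2·4+5·3 = 23 | 2·6+3·1+1·8 = 23
L: 2·6+5·3 = 27 | 2·3+3·7+1·0 = 27
R: 2·5+5·1 = 15 | 2·2+3·1+1·8 = 15
J: 2·4+5·4 = 28 | 2·5+3·4+1·6 = 28
gcd(2,5,2,3,1) = 1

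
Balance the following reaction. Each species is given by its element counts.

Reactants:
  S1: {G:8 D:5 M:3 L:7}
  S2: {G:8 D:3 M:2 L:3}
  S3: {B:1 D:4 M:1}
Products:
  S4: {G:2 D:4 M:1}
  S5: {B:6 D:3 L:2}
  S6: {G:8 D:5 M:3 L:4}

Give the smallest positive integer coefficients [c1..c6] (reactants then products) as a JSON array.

Coefficients: [1, 5, 6, 4, 1, 5]

B: 1·0+5·0+6·1 = 6 | 4·0+1·6+5·0 = 6
G: 1·8+5·8+6·0 = 48 | 4·2+1·0+5·8 = 48
D: 1·5+5·3+6·4 = 44 | 4·4+1·3+5·5 = 44
M: 1·3+5·2+6·1 = 19 | 4·1+1·0+5·3 = 19
L: 1·7+5·3+6·0 = 22 | 4·0+1·2+5·4 = 22
gcd(1,5,6,4,1,5) = 1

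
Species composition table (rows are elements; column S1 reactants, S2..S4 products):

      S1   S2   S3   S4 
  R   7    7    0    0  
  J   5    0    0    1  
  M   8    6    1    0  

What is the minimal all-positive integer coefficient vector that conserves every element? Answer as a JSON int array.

R: 1·7 = 7 | 1·7+2·0+5·0 = 7
J: 1·5 = 5 | 1·0+2·0+5·1 = 5
M: 1·8 = 8 | 1·6+2·1+5·0 = 8
gcd(1,1,2,5) = 1

Coefficients: [1, 1, 2, 5]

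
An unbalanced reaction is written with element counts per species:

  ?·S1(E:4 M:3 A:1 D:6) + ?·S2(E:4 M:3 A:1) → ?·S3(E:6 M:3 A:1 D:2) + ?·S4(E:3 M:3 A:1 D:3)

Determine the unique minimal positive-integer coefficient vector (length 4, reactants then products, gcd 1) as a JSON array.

Coefficients: [4, 5, 3, 6]

E: 4·4+5·4 = 36 | 3·6+6·3 = 36
M: 4·3+5·3 = 27 | 3·3+6·3 = 27
A: 4·1+5·1 = 9 | 3·1+6·1 = 9
D: 4·6+5·0 = 24 | 3·2+6·3 = 24
gcd(4,5,3,6) = 1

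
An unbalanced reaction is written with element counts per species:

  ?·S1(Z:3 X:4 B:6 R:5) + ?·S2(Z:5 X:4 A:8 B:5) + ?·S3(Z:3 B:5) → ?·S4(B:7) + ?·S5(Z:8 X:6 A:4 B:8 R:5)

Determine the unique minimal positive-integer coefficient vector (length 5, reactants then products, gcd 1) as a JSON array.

Coefficients: [6, 3, 5, 4, 6]

Z: 6·3+3·5+5·3 = 48 | 4·0+6·8 = 48
X: 6·4+3·4+5·0 = 36 | 4·0+6·6 = 36
A: 6·0+3·8+5·0 = 24 | 4·0+6·4 = 24
B: 6·6+3·5+5·5 = 76 | 4·7+6·8 = 76
R: 6·5+3·0+5·0 = 30 | 4·0+6·5 = 30
gcd(6,3,5,4,6) = 1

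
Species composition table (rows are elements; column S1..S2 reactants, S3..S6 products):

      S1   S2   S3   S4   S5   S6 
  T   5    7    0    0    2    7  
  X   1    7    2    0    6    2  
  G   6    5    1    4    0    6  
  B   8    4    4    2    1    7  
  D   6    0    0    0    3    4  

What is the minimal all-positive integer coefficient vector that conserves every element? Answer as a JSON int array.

Coefficients: [5, 3, 1, 2, 2, 6]

T: 5·5+3·7 = 46 | 1·0+2·0+2·2+6·7 = 46
X: 5·1+3·7 = 26 | 1·2+2·0+2·6+6·2 = 26
G: 5·6+3·5 = 45 | 1·1+2·4+2·0+6·6 = 45
B: 5·8+3·4 = 52 | 1·4+2·2+2·1+6·7 = 52
D: 5·6+3·0 = 30 | 1·0+2·0+2·3+6·4 = 30
gcd(5,3,1,2,2,6) = 1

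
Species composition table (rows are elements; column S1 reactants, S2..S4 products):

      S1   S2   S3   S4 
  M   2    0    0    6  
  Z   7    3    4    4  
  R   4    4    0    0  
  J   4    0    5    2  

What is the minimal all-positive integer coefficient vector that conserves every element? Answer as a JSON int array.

Coefficients: [3, 3, 2, 1]

M: 3·2 = 6 | 3·0+2·0+1·6 = 6
Z: 3·7 = 21 | 3·3+2·4+1·4 = 21
R: 3·4 = 12 | 3·4+2·0+1·0 = 12
J: 3·4 = 12 | 3·0+2·5+1·2 = 12
gcd(3,3,2,1) = 1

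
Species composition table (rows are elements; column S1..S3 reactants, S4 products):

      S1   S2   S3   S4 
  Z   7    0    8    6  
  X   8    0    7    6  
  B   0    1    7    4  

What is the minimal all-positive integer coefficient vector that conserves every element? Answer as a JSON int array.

Coefficients: [2, 6, 2, 5]

Z: 2·7+6·0+2·8 = 30 | 5·6 = 30
X: 2·8+6·0+2·7 = 30 | 5·6 = 30
B: 2·0+6·1+2·7 = 20 | 5·4 = 20
gcd(2,6,2,5) = 1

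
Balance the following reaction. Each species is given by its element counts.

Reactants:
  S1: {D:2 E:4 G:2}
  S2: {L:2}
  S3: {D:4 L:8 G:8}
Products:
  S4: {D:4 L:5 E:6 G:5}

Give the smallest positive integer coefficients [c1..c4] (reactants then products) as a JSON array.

D: 6·2+6·0+1·4 = 16 | 4·4 = 16
L: 6·0+6·2+1·8 = 20 | 4·5 = 20
E: 6·4+6·0+1·0 = 24 | 4·6 = 24
G: 6·2+6·0+1·8 = 20 | 4·5 = 20
gcd(6,6,1,4) = 1

Coefficients: [6, 6, 1, 4]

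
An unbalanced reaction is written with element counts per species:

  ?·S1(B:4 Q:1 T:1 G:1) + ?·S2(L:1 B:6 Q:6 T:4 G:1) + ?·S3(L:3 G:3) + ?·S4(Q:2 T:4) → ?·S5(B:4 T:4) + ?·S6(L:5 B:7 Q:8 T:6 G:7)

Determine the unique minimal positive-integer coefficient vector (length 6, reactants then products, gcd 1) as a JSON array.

Coefficients: [4, 1, 3, 3, 2, 2]

L: 4·0+1·1+3·3+3·0 = 10 | 2·0+2·5 = 10
B: 4·4+1·6+3·0+3·0 = 22 | 2·4+2·7 = 22
Q: 4·1+1·6+3·0+3·2 = 16 | 2·0+2·8 = 16
T: 4·1+1·4+3·0+3·4 = 20 | 2·4+2·6 = 20
G: 4·1+1·1+3·3+3·0 = 14 | 2·0+2·7 = 14
gcd(4,1,3,3,2,2) = 1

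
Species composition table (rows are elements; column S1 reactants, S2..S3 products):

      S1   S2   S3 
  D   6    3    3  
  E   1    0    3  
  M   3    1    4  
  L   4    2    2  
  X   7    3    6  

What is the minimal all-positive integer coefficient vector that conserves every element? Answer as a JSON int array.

Coefficients: [3, 5, 1]

D: 3·6 = 18 | 5·3+1·3 = 18
E: 3·1 = 3 | 5·0+1·3 = 3
M: 3·3 = 9 | 5·1+1·4 = 9
L: 3·4 = 12 | 5·2+1·2 = 12
X: 3·7 = 21 | 5·3+1·6 = 21
gcd(3,5,1) = 1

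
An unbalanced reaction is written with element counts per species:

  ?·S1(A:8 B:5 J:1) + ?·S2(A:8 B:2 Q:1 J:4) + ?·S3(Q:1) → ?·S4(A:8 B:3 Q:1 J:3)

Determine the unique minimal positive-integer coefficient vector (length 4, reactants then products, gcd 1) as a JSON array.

A: 1·8+2·8+1·0 = 24 | 3·8 = 24
B: 1·5+2·2+1·0 = 9 | 3·3 = 9
Q: 1·0+2·1+1·1 = 3 | 3·1 = 3
J: 1·1+2·4+1·0 = 9 | 3·3 = 9
gcd(1,2,1,3) = 1

Coefficients: [1, 2, 1, 3]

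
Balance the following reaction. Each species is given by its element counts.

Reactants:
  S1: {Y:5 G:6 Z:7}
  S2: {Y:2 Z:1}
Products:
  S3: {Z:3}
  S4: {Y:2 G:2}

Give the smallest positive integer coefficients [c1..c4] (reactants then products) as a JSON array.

Coefficients: [2, 1, 5, 6]

Y: 2·5+1·2 = 12 | 5·0+6·2 = 12
G: 2·6+1·0 = 12 | 5·0+6·2 = 12
Z: 2·7+1·1 = 15 | 5·3+6·0 = 15
gcd(2,1,5,6) = 1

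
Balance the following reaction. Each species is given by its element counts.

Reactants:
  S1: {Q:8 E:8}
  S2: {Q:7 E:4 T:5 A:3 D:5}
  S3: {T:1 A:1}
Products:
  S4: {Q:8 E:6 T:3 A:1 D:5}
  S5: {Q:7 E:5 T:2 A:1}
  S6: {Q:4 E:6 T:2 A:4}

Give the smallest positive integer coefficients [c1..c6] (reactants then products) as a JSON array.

Coefficients: [5, 4, 4, 4, 4, 2]

Q: 5·8+4·7+4·0 = 68 | 4·8+4·7+2·4 = 68
E: 5·8+4·4+4·0 = 56 | 4·6+4·5+2·6 = 56
T: 5·0+4·5+4·1 = 24 | 4·3+4·2+2·2 = 24
A: 5·0+4·3+4·1 = 16 | 4·1+4·1+2·4 = 16
D: 5·0+4·5+4·0 = 20 | 4·5+4·0+2·0 = 20
gcd(5,4,4,4,4,2) = 1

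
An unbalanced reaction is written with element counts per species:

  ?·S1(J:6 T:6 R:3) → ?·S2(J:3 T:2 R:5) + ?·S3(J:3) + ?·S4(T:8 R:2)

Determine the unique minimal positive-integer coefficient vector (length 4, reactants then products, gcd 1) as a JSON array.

Coefficients: [3, 1, 5, 2]

J: 3·6 = 18 | 1·3+5·3+2·0 = 18
T: 3·6 = 18 | 1·2+5·0+2·8 = 18
R: 3·3 = 9 | 1·5+5·0+2·2 = 9
gcd(3,1,5,2) = 1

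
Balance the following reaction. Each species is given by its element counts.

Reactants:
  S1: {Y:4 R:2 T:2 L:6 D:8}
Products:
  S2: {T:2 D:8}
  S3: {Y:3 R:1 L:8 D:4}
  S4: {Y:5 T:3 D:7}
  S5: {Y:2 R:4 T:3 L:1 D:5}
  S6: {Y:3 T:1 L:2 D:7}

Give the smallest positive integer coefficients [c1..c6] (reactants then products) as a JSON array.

Y: 6·4 = 24 | 1·0+4·3+1·5+2·2+1·3 = 24
R: 6·2 = 12 | 1·0+4·1+1·0+2·4+1·0 = 12
T: 6·2 = 12 | 1·2+4·0+1·3+2·3+1·1 = 12
L: 6·6 = 36 | 1·0+4·8+1·0+2·1+1·2 = 36
D: 6·8 = 48 | 1·8+4·4+1·7+2·5+1·7 = 48
gcd(6,1,4,1,2,1) = 1

Coefficients: [6, 1, 4, 1, 2, 1]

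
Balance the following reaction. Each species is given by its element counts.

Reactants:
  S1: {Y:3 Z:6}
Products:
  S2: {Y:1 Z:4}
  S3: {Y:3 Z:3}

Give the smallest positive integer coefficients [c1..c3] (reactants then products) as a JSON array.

Coefficients: [3, 3, 2]

Y: 3·3 = 9 | 3·1+2·3 = 9
Z: 3·6 = 18 | 3·4+2·3 = 18
gcd(3,3,2) = 1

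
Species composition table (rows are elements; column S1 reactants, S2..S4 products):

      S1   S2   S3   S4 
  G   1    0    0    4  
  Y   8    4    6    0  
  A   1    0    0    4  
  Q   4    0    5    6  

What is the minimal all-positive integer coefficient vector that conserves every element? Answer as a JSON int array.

G: 4·1 = 4 | 5·0+2·0+1·4 = 4
Y: 4·8 = 32 | 5·4+2·6+1·0 = 32
A: 4·1 = 4 | 5·0+2·0+1·4 = 4
Q: 4·4 = 16 | 5·0+2·5+1·6 = 16
gcd(4,5,2,1) = 1

Coefficients: [4, 5, 2, 1]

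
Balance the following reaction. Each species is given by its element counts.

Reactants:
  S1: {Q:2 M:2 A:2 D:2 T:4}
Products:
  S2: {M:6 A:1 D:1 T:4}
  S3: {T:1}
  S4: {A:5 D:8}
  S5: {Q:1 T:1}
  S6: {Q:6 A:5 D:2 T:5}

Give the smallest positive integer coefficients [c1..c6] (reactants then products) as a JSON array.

Coefficients: [6, 2, 5, 1, 6, 1]

Q: 6·2 = 12 | 2·0+5·0+1·0+6·1+1·6 = 12
M: 6·2 = 12 | 2·6+5·0+1·0+6·0+1·0 = 12
A: 6·2 = 12 | 2·1+5·0+1·5+6·0+1·5 = 12
D: 6·2 = 12 | 2·1+5·0+1·8+6·0+1·2 = 12
T: 6·4 = 24 | 2·4+5·1+1·0+6·1+1·5 = 24
gcd(6,2,5,1,6,1) = 1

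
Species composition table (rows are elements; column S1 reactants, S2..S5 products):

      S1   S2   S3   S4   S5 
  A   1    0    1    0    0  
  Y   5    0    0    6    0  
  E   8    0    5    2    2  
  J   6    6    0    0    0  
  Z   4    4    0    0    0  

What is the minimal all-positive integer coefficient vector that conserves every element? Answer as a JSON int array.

Coefficients: [6, 6, 6, 5, 4]

A: 6·1 = 6 | 6·0+6·1+5·0+4·0 = 6
Y: 6·5 = 30 | 6·0+6·0+5·6+4·0 = 30
E: 6·8 = 48 | 6·0+6·5+5·2+4·2 = 48
J: 6·6 = 36 | 6·6+6·0+5·0+4·0 = 36
Z: 6·4 = 24 | 6·4+6·0+5·0+4·0 = 24
gcd(6,6,6,5,4) = 1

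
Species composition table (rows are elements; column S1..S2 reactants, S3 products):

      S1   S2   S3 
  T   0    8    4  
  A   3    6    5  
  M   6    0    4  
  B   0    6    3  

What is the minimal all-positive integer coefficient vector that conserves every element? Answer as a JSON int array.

Coefficients: [4, 3, 6]

T: 4·0+3·8 = 24 | 6·4 = 24
A: 4·3+3·6 = 30 | 6·5 = 30
M: 4·6+3·0 = 24 | 6·4 = 24
B: 4·0+3·6 = 18 | 6·3 = 18
gcd(4,3,6) = 1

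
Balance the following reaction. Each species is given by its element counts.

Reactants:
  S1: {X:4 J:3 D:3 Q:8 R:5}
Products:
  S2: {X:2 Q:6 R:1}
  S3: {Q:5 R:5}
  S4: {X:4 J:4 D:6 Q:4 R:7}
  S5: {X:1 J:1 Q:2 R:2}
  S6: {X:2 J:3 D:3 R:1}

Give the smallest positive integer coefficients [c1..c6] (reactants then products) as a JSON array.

X: 6·4 = 24 | 5·2+2·0+1·4+2·1+4·2 = 24
J: 6·3 = 18 | 5·0+2·0+1·4+2·1+4·3 = 18
D: 6·3 = 18 | 5·0+2·0+1·6+2·0+4·3 = 18
Q: 6·8 = 48 | 5·6+2·5+1·4+2·2+4·0 = 48
R: 6·5 = 30 | 5·1+2·5+1·7+2·2+4·1 = 30
gcd(6,5,2,1,2,4) = 1

Coefficients: [6, 5, 2, 1, 2, 4]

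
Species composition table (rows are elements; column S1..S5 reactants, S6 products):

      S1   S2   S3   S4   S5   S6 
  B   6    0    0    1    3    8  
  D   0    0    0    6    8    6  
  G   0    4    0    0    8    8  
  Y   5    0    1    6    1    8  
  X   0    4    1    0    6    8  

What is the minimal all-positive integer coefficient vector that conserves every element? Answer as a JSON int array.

B: 5·6+4·0+6·0+1·1+3·3 = 40 | 5·8 = 40
D: 5·0+4·0+6·0+1·6+3·8 = 30 | 5·6 = 30
G: 5·0+4·4+6·0+1·0+3·8 = 40 | 5·8 = 40
Y: 5·5+4·0+6·1+1·6+3·1 = 40 | 5·8 = 40
X: 5·0+4·4+6·1+1·0+3·6 = 40 | 5·8 = 40
gcd(5,4,6,1,3,5) = 1

Coefficients: [5, 4, 6, 1, 3, 5]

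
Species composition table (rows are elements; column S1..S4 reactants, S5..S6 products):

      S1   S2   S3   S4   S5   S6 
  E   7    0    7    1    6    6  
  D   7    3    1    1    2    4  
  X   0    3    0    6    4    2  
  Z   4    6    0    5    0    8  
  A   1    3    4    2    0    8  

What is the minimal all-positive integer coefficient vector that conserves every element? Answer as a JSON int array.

Coefficients: [2, 2, 6, 4, 5, 5]

E: 2·7+2·0+6·7+4·1 = 60 | 5·6+5·6 = 60
D: 2·7+2·3+6·1+4·1 = 30 | 5·2+5·4 = 30
X: 2·0+2·3+6·0+4·6 = 30 | 5·4+5·2 = 30
Z: 2·4+2·6+6·0+4·5 = 40 | 5·0+5·8 = 40
A: 2·1+2·3+6·4+4·2 = 40 | 5·0+5·8 = 40
gcd(2,2,6,4,5,5) = 1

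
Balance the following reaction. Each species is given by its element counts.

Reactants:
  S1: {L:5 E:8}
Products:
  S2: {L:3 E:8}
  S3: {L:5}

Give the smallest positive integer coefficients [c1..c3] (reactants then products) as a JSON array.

L: 5·5 = 25 | 5·3+2·5 = 25
E: 5·8 = 40 | 5·8+2·0 = 40
gcd(5,5,2) = 1

Coefficients: [5, 5, 2]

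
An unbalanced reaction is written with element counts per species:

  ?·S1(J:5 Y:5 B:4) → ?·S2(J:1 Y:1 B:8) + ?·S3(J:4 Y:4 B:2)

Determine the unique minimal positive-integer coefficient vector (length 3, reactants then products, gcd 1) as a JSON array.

J: 5·5 = 25 | 1·1+6·4 = 25
Y: 5·5 = 25 | 1·1+6·4 = 25
B: 5·4 = 20 | 1·8+6·2 = 20
gcd(5,1,6) = 1

Coefficients: [5, 1, 6]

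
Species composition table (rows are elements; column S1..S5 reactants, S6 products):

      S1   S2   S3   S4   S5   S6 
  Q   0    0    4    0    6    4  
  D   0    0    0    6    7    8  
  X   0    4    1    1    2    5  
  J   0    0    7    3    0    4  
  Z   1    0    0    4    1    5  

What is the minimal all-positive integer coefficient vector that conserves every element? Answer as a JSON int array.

Q: 6·0+3·0+1·4+3·0+2·6 = 16 | 4·4 = 16
D: 6·0+3·0+1·0+3·6+2·7 = 32 | 4·8 = 32
X: 6·0+3·4+1·1+3·1+2·2 = 20 | 4·5 = 20
J: 6·0+3·0+1·7+3·3+2·0 = 16 | 4·4 = 16
Z: 6·1+3·0+1·0+3·4+2·1 = 20 | 4·5 = 20
gcd(6,3,1,3,2,4) = 1

Coefficients: [6, 3, 1, 3, 2, 4]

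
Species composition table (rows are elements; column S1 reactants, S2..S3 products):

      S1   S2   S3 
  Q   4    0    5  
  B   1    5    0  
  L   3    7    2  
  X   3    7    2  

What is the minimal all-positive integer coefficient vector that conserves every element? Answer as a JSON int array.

Q: 5·4 = 20 | 1·0+4·5 = 20
B: 5·1 = 5 | 1·5+4·0 = 5
L: 5·3 = 15 | 1·7+4·2 = 15
X: 5·3 = 15 | 1·7+4·2 = 15
gcd(5,1,4) = 1

Coefficients: [5, 1, 4]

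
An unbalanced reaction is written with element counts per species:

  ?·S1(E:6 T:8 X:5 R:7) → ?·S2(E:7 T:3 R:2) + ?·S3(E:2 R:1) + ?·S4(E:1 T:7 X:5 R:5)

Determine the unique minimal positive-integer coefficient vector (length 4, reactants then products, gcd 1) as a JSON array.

E: 3·6 = 18 | 1·7+4·2+3·1 = 18
T: 3·8 = 24 | 1·3+4·0+3·7 = 24
X: 3·5 = 15 | 1·0+4·0+3·5 = 15
R: 3·7 = 21 | 1·2+4·1+3·5 = 21
gcd(3,1,4,3) = 1

Coefficients: [3, 1, 4, 3]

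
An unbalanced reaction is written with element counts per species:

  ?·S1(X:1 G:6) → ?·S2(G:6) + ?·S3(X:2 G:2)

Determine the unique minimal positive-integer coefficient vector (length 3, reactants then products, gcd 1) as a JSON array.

Coefficients: [6, 5, 3]

X: 6·1 = 6 | 5·0+3·2 = 6
G: 6·6 = 36 | 5·6+3·2 = 36
gcd(6,5,3) = 1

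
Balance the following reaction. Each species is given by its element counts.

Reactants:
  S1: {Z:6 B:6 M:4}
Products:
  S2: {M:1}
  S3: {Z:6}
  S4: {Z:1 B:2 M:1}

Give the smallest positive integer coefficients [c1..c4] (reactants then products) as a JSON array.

Coefficients: [2, 2, 1, 6]

Z: 2·6 = 12 | 2·0+1·6+6·1 = 12
B: 2·6 = 12 | 2·0+1·0+6·2 = 12
M: 2·4 = 8 | 2·1+1·0+6·1 = 8
gcd(2,2,1,6) = 1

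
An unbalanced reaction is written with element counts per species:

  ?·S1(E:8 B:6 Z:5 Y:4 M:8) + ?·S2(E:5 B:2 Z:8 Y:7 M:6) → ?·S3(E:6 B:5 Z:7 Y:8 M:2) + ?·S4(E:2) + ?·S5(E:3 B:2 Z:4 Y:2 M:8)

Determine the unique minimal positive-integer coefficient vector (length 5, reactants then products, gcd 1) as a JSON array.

E: 4·8+4·5 = 52 | 4·6+5·2+6·3 = 52
B: 4·6+4·2 = 32 | 4·5+5·0+6·2 = 32
Z: 4·5+4·8 = 52 | 4·7+5·0+6·4 = 52
Y: 4·4+4·7 = 44 | 4·8+5·0+6·2 = 44
M: 4·8+4·6 = 56 | 4·2+5·0+6·8 = 56
gcd(4,4,4,5,6) = 1

Coefficients: [4, 4, 4, 5, 6]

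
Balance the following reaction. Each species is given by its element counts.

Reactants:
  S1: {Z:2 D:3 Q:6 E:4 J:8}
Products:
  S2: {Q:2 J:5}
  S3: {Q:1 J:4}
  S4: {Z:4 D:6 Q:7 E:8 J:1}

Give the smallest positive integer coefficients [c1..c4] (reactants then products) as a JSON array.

Coefficients: [6, 5, 5, 3]

Z: 6·2 = 12 | 5·0+5·0+3·4 = 12
D: 6·3 = 18 | 5·0+5·0+3·6 = 18
Q: 6·6 = 36 | 5·2+5·1+3·7 = 36
E: 6·4 = 24 | 5·0+5·0+3·8 = 24
J: 6·8 = 48 | 5·5+5·4+3·1 = 48
gcd(6,5,5,3) = 1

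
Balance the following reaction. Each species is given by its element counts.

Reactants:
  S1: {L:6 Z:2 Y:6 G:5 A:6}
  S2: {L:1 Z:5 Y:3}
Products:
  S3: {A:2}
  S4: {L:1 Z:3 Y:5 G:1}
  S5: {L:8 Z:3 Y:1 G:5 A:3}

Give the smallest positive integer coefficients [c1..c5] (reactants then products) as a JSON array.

Coefficients: [3, 3, 6, 5, 2]

L: 3·6+3·1 = 21 | 6·0+5·1+2·8 = 21
Z: 3·2+3·5 = 21 | 6·0+5·3+2·3 = 21
Y: 3·6+3·3 = 27 | 6·0+5·5+2·1 = 27
G: 3·5+3·0 = 15 | 6·0+5·1+2·5 = 15
A: 3·6+3·0 = 18 | 6·2+5·0+2·3 = 18
gcd(3,3,6,5,2) = 1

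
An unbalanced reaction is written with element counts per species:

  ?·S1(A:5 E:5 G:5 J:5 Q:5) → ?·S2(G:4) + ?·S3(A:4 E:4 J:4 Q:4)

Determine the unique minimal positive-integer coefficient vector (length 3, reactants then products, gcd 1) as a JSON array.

A: 4·5 = 20 | 5·0+5·4 = 20
E: 4·5 = 20 | 5·0+5·4 = 20
G: 4·5 = 20 | 5·4+5·0 = 20
J: 4·5 = 20 | 5·0+5·4 = 20
Q: 4·5 = 20 | 5·0+5·4 = 20
gcd(4,5,5) = 1

Coefficients: [4, 5, 5]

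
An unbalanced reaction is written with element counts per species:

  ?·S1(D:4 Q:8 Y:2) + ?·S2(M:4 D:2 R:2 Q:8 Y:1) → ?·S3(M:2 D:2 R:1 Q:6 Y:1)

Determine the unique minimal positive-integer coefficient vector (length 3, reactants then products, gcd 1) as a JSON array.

M: 1·0+2·4 = 8 | 4·2 = 8
D: 1·4+2·2 = 8 | 4·2 = 8
R: 1·0+2·2 = 4 | 4·1 = 4
Q: 1·8+2·8 = 24 | 4·6 = 24
Y: 1·2+2·1 = 4 | 4·1 = 4
gcd(1,2,4) = 1

Coefficients: [1, 2, 4]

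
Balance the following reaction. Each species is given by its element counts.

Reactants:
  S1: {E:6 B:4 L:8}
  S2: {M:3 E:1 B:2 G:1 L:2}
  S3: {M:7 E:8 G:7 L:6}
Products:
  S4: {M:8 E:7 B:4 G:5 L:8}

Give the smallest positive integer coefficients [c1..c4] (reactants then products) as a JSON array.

Coefficients: [1, 6, 2, 4]

M: 1·0+6·3+2·7 = 32 | 4·8 = 32
E: 1·6+6·1+2·8 = 28 | 4·7 = 28
B: 1·4+6·2+2·0 = 16 | 4·4 = 16
G: 1·0+6·1+2·7 = 20 | 4·5 = 20
L: 1·8+6·2+2·6 = 32 | 4·8 = 32
gcd(1,6,2,4) = 1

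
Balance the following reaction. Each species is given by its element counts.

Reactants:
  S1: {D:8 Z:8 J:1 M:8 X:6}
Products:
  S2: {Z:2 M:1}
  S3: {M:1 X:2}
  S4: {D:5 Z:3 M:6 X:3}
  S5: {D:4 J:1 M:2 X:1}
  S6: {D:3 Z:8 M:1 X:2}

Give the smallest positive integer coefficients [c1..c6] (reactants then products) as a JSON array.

Coefficients: [4, 5, 5, 2, 4, 2]

D: 4·8 = 32 | 5·0+5·0+2·5+4·4+2·3 = 32
Z: 4·8 = 32 | 5·2+5·0+2·3+4·0+2·8 = 32
J: 4·1 = 4 | 5·0+5·0+2·0+4·1+2·0 = 4
M: 4·8 = 32 | 5·1+5·1+2·6+4·2+2·1 = 32
X: 4·6 = 24 | 5·0+5·2+2·3+4·1+2·2 = 24
gcd(4,5,5,2,4,2) = 1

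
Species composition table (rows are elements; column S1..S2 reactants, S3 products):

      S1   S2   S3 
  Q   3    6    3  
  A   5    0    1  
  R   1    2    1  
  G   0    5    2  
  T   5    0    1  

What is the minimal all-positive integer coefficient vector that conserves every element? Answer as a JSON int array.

Coefficients: [1, 2, 5]

Q: 1·3+2·6 = 15 | 5·3 = 15
A: 1·5+2·0 = 5 | 5·1 = 5
R: 1·1+2·2 = 5 | 5·1 = 5
G: 1·0+2·5 = 10 | 5·2 = 10
T: 1·5+2·0 = 5 | 5·1 = 5
gcd(1,2,5) = 1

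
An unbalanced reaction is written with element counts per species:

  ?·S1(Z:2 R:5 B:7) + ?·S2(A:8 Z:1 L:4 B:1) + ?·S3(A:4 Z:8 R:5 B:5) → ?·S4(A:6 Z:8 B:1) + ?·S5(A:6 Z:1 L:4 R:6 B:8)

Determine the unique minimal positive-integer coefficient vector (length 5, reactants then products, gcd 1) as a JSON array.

Coefficients: [4, 5, 2, 3, 5]

A: 4·0+5·8+2·4 = 48 | 3·6+5·6 = 48
Z: 4·2+5·1+2·8 = 29 | 3·8+5·1 = 29
L: 4·0+5·4+2·0 = 20 | 3·0+5·4 = 20
R: 4·5+5·0+2·5 = 30 | 3·0+5·6 = 30
B: 4·7+5·1+2·5 = 43 | 3·1+5·8 = 43
gcd(4,5,2,3,5) = 1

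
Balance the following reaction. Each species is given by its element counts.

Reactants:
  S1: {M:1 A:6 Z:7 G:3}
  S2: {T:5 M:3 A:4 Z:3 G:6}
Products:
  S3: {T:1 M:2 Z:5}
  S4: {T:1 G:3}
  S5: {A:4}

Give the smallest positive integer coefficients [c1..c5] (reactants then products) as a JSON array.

T: 2·0+2·5 = 10 | 4·1+6·1+5·0 = 10
M: 2·1+2·3 = 8 | 4·2+6·0+5·0 = 8
A: 2·6+2·4 = 20 | 4·0+6·0+5·4 = 20
Z: 2·7+2·3 = 20 | 4·5+6·0+5·0 = 20
G: 2·3+2·6 = 18 | 4·0+6·3+5·0 = 18
gcd(2,2,4,6,5) = 1

Coefficients: [2, 2, 4, 6, 5]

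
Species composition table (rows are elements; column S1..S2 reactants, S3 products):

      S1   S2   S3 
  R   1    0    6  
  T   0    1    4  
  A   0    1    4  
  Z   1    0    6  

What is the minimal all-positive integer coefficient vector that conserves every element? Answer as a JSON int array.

R: 6·1+4·0 = 6 | 1·6 = 6
T: 6·0+4·1 = 4 | 1·4 = 4
A: 6·0+4·1 = 4 | 1·4 = 4
Z: 6·1+4·0 = 6 | 1·6 = 6
gcd(6,4,1) = 1

Coefficients: [6, 4, 1]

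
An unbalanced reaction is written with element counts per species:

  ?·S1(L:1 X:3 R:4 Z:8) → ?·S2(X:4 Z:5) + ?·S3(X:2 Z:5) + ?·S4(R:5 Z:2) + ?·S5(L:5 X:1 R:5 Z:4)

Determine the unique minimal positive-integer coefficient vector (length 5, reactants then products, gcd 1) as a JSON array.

Coefficients: [5, 1, 5, 3, 1]

L: 5·1 = 5 | 1·0+5·0+3·0+1·5 = 5
X: 5·3 = 15 | 1·4+5·2+3·0+1·1 = 15
R: 5·4 = 20 | 1·0+5·0+3·5+1·5 = 20
Z: 5·8 = 40 | 1·5+5·5+3·2+1·4 = 40
gcd(5,1,5,3,1) = 1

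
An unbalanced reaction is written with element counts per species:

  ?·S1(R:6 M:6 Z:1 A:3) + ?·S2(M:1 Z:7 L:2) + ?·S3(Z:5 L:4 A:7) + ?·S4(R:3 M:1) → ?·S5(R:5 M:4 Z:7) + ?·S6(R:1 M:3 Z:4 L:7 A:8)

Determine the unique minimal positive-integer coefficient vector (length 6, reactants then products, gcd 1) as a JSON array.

Coefficients: [3, 5, 1, 3, 5, 2]

R: 3·6+5·0+1·0+3·3 = 27 | 5·5+2·1 = 27
M: 3·6+5·1+1·0+3·1 = 26 | 5·4+2·3 = 26
Z: 3·1+5·7+1·5+3·0 = 43 | 5·7+2·4 = 43
L: 3·0+5·2+1·4+3·0 = 14 | 5·0+2·7 = 14
A: 3·3+5·0+1·7+3·0 = 16 | 5·0+2·8 = 16
gcd(3,5,1,3,5,2) = 1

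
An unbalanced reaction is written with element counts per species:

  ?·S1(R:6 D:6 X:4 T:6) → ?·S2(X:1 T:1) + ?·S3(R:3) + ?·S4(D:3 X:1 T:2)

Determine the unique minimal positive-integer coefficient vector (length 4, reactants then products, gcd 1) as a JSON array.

R: 1·6 = 6 | 2·0+2·3+2·0 = 6
D: 1·6 = 6 | 2·0+2·0+2·3 = 6
X: 1·4 = 4 | 2·1+2·0+2·1 = 4
T: 1·6 = 6 | 2·1+2·0+2·2 = 6
gcd(1,2,2,2) = 1

Coefficients: [1, 2, 2, 2]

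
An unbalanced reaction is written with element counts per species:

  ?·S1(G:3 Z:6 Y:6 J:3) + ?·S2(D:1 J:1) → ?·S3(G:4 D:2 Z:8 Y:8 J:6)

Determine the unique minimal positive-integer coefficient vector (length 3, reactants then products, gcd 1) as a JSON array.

G: 4·3+6·0 = 12 | 3·4 = 12
D: 4·0+6·1 = 6 | 3·2 = 6
Z: 4·6+6·0 = 24 | 3·8 = 24
Y: 4·6+6·0 = 24 | 3·8 = 24
J: 4·3+6·1 = 18 | 3·6 = 18
gcd(4,6,3) = 1

Coefficients: [4, 6, 3]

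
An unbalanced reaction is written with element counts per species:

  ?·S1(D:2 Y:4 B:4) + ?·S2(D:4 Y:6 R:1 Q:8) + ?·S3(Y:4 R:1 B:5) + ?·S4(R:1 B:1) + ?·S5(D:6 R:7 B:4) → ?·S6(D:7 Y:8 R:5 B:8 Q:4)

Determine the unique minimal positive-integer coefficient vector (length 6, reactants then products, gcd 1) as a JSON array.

Coefficients: [4, 2, 1, 3, 2, 4]

D: 4·2+2·4+1·0+3·0+2·6 = 28 | 4·7 = 28
Y: 4·4+2·6+1·4+3·0+2·0 = 32 | 4·8 = 32
R: 4·0+2·1+1·1+3·1+2·7 = 20 | 4·5 = 20
B: 4·4+2·0+1·5+3·1+2·4 = 32 | 4·8 = 32
Q: 4·0+2·8+1·0+3·0+2·0 = 16 | 4·4 = 16
gcd(4,2,1,3,2,4) = 1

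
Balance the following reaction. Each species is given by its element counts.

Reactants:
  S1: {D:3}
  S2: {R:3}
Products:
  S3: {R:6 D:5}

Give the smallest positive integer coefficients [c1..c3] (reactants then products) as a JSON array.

R: 5·0+6·3 = 18 | 3·6 = 18
D: 5·3+6·0 = 15 | 3·5 = 15
gcd(5,6,3) = 1

Coefficients: [5, 6, 3]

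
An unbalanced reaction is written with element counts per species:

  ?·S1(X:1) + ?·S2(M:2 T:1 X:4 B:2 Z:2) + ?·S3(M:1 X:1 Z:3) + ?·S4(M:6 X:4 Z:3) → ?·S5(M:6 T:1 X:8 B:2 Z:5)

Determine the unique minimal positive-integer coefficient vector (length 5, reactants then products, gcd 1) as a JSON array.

M: 6·0+5·2+2·1+3·6 = 30 | 5·6 = 30
T: 6·0+5·1+2·0+3·0 = 5 | 5·1 = 5
X: 6·1+5·4+2·1+3·4 = 40 | 5·8 = 40
B: 6·0+5·2+2·0+3·0 = 10 | 5·2 = 10
Z: 6·0+5·2+2·3+3·3 = 25 | 5·5 = 25
gcd(6,5,2,3,5) = 1

Coefficients: [6, 5, 2, 3, 5]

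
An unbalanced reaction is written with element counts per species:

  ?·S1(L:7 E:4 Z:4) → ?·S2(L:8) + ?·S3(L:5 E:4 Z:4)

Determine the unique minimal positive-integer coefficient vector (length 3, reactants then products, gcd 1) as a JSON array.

L: 4·7 = 28 | 1·8+4·5 = 28
E: 4·4 = 16 | 1·0+4·4 = 16
Z: 4·4 = 16 | 1·0+4·4 = 16
gcd(4,1,4) = 1

Coefficients: [4, 1, 4]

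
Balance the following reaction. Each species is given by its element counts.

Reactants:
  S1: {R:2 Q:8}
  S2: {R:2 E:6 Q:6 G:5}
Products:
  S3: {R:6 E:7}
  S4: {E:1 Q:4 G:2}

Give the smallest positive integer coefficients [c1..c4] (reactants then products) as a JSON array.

R: 1·2+2·2 = 6 | 1·6+5·0 = 6
E: 1·0+2·6 = 12 | 1·7+5·1 = 12
Q: 1·8+2·6 = 20 | 1·0+5·4 = 20
G: 1·0+2·5 = 10 | 1·0+5·2 = 10
gcd(1,2,1,5) = 1

Coefficients: [1, 2, 1, 5]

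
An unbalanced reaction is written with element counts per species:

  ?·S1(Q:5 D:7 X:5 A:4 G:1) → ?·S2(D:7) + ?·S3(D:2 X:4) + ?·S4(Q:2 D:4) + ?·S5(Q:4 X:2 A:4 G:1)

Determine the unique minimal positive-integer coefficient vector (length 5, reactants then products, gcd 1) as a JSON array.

Coefficients: [4, 2, 3, 2, 4]

Q: 4·5 = 20 | 2·0+3·0+2·2+4·4 = 20
D: 4·7 = 28 | 2·7+3·2+2·4+4·0 = 28
X: 4·5 = 20 | 2·0+3·4+2·0+4·2 = 20
A: 4·4 = 16 | 2·0+3·0+2·0+4·4 = 16
G: 4·1 = 4 | 2·0+3·0+2·0+4·1 = 4
gcd(4,2,3,2,4) = 1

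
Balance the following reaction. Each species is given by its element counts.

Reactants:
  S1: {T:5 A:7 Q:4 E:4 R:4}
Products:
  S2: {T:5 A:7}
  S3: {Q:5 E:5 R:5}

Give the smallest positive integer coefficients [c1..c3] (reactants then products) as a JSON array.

T: 5·5 = 25 | 5·5+4·0 = 25
A: 5·7 = 35 | 5·7+4·0 = 35
Q: 5·4 = 20 | 5·0+4·5 = 20
E: 5·4 = 20 | 5·0+4·5 = 20
R: 5·4 = 20 | 5·0+4·5 = 20
gcd(5,5,4) = 1

Coefficients: [5, 5, 4]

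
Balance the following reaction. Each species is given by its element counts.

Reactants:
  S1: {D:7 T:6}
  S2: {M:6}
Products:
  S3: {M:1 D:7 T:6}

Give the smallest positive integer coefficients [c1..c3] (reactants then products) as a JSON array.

M: 6·0+1·6 = 6 | 6·1 = 6
D: 6·7+1·0 = 42 | 6·7 = 42
T: 6·6+1·0 = 36 | 6·6 = 36
gcd(6,1,6) = 1

Coefficients: [6, 1, 6]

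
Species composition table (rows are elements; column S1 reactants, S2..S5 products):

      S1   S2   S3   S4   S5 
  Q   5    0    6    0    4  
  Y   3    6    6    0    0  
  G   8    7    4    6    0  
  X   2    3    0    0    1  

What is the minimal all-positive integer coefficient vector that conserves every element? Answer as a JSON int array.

Q: 6·5 = 30 | 2·0+1·6+5·0+6·4 = 30
Y: 6·3 = 18 | 2·6+1·6+5·0+6·0 = 18
G: 6·8 = 48 | 2·7+1·4+5·6+6·0 = 48
X: 6·2 = 12 | 2·3+1·0+5·0+6·1 = 12
gcd(6,2,1,5,6) = 1

Coefficients: [6, 2, 1, 5, 6]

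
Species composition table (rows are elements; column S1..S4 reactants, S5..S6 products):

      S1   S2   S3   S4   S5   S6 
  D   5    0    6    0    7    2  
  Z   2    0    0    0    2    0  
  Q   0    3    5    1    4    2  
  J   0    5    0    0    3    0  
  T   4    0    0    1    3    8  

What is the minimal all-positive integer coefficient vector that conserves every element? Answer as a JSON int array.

Coefficients: [5, 3, 2, 3, 5, 1]

D: 5·5+3·0+2·6+3·0 = 37 | 5·7+1·2 = 37
Z: 5·2+3·0+2·0+3·0 = 10 | 5·2+1·0 = 10
Q: 5·0+3·3+2·5+3·1 = 22 | 5·4+1·2 = 22
J: 5·0+3·5+2·0+3·0 = 15 | 5·3+1·0 = 15
T: 5·4+3·0+2·0+3·1 = 23 | 5·3+1·8 = 23
gcd(5,3,2,3,5,1) = 1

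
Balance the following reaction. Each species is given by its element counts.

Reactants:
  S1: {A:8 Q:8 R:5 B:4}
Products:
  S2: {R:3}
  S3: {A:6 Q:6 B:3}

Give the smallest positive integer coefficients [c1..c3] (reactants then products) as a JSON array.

A: 3·8 = 24 | 5·0+4·6 = 24
Q: 3·8 = 24 | 5·0+4·6 = 24
R: 3·5 = 15 | 5·3+4·0 = 15
B: 3·4 = 12 | 5·0+4·3 = 12
gcd(3,5,4) = 1

Coefficients: [3, 5, 4]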